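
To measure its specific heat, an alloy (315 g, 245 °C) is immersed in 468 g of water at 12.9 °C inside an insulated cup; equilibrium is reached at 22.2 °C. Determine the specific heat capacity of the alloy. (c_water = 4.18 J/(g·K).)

c ≈ 0.259 J/(g·K)

Let T be the final temperature. ΣQ_i = 0:
315·c·(22.2 − 245) + 468·4.18·(22.2 − 12.9) = 0
-70182 c = -18193
c = -18193/-70182 ≈ 0.2592 J/(g·K)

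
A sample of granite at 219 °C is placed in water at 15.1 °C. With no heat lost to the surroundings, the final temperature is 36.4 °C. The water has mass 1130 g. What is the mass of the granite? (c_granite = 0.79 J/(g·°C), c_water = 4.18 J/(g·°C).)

Heat lost by the granite = heat gained by the water:
m×0.79×(219 − 36.4) = 1130×4.18×(36.4 − 15.1)
144.25 m = 100608  ⇒  m ≈ 697.4 g

m ≈ 697 g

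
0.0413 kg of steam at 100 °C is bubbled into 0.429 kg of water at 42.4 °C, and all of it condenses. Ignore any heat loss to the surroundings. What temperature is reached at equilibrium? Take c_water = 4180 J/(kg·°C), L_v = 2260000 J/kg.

T_f ≈ 94.9 °C

Energy balance with sensible and latent terms:
condense steam: −0.0413·2260000 = −93338; condensate cools 100→T: 0.0413·4180·(T − 100) = 172.63(T − 100); original water: 1793.2(T − 42.4)
1965.9 T = 93338 + 17263 + 76033 = 186634
T ≈ 94.94 °C — below 100 °C, confirming all the steam condensed.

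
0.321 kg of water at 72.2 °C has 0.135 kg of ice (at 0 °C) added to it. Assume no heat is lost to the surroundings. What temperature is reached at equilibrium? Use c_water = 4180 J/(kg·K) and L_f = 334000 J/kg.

T_f ≈ 27.2 °C

Sum of m c ΔT and latent-heat terms is zero:
fusion: m_ice L_f = 0.135·334000 = 45090
  meltwater 0→T: 0.135·4180·T = 564.3 T
  water cools: 0.321·4180·(T − 72.2) = 1341.8(T − 72.2)
1906.1 T = 96877 − 45090 = 51787
T ≈ 27.17 °C — above 0 °C, consistent with complete melting.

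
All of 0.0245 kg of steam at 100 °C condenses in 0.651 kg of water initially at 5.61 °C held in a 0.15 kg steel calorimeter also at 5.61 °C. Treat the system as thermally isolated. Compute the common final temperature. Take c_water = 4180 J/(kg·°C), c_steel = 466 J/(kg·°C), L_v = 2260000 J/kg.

Let T be the final temperature. ΣQ_i = 0:
condense steam: −0.0245×2260000 = −55370; condensed water 100 °C→T: 102.41(T − 100); water warms: 0.651×4180×(T − 5.61) = 2721.2(T − 5.61); steel cup: 0.15×466×(T − 5.61) = 69.9(T − 5.61)
2893.5 T = 55370 + 10241 + 15658 = 81269
T ≈ 28.09 °C, under the boiling point, so the assumption holds.

T_f ≈ 28.1 °C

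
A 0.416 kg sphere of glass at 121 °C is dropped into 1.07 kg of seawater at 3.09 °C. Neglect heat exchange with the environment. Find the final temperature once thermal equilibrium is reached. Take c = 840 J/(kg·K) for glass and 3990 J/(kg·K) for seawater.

T_f ≈ 12.0 °C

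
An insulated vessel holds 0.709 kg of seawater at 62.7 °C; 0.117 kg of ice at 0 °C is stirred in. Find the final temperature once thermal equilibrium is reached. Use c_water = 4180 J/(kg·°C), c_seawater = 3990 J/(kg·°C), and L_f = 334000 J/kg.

T_f ≈ 41.7 °C

Sum of m c ΔT and latent-heat terms is zero:
fusion: m_ice L_f = 0.117×334000 = 39078; warm the meltwater: 489.06 T; seawater: 2828.9(T − 62.7)
3318 T = 177373 − 39078 = 138295
T ≈ 41.68 °C — above 0 °C, consistent with complete melting.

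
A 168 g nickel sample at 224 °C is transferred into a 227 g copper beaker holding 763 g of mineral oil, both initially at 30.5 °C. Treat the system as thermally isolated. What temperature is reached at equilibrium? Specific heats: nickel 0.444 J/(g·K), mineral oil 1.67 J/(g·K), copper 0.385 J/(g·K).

T_f ≈ 40.5 °C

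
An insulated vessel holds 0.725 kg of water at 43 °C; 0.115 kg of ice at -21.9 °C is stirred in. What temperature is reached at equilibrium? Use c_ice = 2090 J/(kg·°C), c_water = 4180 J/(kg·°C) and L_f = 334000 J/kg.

Taking heat into each body as positive, Σ m c ΔT = 0:
warm ice to 0 °C: 0.115×2090×(0 − (-21.9)) = 5263.7; latent heat to melt: 0.115×334000 = 38410; meltwater 0→T: 0.115×4180×T = 480.7 T; water: 3030.5(T − 43)
3511.2 T = 130312 − 43674 = 86638
T ≈ 24.67 °C — above 0 °C, consistent with complete melting.

T_f ≈ 24.7 °C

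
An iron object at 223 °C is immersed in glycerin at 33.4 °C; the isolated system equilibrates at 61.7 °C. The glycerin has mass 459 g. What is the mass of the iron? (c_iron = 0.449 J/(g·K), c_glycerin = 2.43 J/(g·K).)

m ≈ 436 g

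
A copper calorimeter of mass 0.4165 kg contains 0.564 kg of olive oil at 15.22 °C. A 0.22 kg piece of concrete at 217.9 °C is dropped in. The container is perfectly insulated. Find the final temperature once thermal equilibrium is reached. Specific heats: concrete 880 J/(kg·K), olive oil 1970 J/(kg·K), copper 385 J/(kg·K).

T_f ≈ 42.0 °C

Energy conservation, ΣQ = 0:
0.22·880·(T − 217.9) + 0.564·1970·(T − 15.22) + 0.4165·385·(T − 15.22) = 0
193.6(T − 217.9) + 1111.1(T − 15.22) + 160.35(T − 15.22) = 0
(193.6 + 1111.1 + 160.35) T = 193.6·217.9 + 1111.1·15.22 + 160.35·15.22
T = 61537/1465 ≈ 42.00 °C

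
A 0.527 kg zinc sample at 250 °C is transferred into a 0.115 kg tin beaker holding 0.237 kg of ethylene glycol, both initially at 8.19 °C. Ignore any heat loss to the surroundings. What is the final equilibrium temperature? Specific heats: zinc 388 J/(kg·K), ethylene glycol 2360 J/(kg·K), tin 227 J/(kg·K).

T_f = Σ m_i c_i T_i / Σ m_i c_i:
T_f = (204.48*250 + 559.32*8.19 + 26.11*8.19) / (204.48 + 559.32 + 26.11)
    = 55914 / 789.9 ≈ 70.79 °C

T_f ≈ 70.8 °C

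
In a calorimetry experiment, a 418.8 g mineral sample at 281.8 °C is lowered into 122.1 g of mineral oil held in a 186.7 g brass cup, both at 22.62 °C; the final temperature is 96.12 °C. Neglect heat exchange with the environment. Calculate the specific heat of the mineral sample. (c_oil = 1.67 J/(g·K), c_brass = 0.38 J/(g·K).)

c ≈ 0.26 J/(g·K)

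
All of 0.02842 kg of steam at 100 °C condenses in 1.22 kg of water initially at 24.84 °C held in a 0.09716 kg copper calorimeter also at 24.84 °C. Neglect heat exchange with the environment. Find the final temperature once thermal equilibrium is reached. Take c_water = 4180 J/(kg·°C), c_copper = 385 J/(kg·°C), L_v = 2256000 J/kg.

T_f ≈ 38.7 °C

Sum of m c ΔT and latent-heat terms is zero:
latent heat released on condensation: 0.02842·2256000 = 64116
  condensate cools 100→T: 0.02842·4180·(T − 100) = 118.8(T − 100)
  original water: 5099.6(T − 24.84)
  copper cup: 0.09716·385·(T − 24.84) = 37.41(T − 24.84)
5255.8 T = 64116 + 11880 + 127603 = 203598
T ≈ 38.74 °C (< 100 °C, so full condensation is consistent).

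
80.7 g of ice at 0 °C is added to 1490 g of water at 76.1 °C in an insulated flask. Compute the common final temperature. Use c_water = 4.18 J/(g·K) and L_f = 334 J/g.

T_f ≈ 68.1 °C

Heat gained plus heat lost sum to zero:
melt ice: 80.7·334 = 26954; warm the meltwater: 337.33 T; water cools: 1490·4.18·(T − 76.1) = 6228.2(T − 76.1)
6565.5 T = 473966 − 26954 = 447012
T ≈ 68.08 °C. Since T > 0 °C, the all-ice-melts assumption holds.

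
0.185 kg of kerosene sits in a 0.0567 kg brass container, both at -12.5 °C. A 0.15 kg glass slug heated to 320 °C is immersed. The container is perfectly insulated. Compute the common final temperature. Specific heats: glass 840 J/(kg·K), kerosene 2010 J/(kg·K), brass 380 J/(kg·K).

Heat gained plus heat lost sum to zero:
0.15×840×(T − 320) + 0.185×2010×(T − (-12.5)) + 0.0567×380×(T − (-12.5)) = 0
126(T − 320) + 371.85(T − (-12.5)) + 21.55(T − (-12.5)) = 0
519.4 T = 35403
T = 35403/519.4 ≈ 68.16 °C

T_f ≈ 68.2 °C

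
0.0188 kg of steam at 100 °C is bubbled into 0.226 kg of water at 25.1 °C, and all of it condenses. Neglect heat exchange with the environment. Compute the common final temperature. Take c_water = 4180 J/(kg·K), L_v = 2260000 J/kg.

Net heat exchanged in the isolated system is zero:
steam→water at 100 °C releases m L_v = 0.0188·2260000 = 42488; condensed water 100 °C→T: 78.58(T − 100); original water: 944.68(T − 25.1)
1023.3 T = 42488 + 7858.4 + 23711 = 74058
T ≈ 72.37 °C, under the boiling point, so the assumption holds.

T_f ≈ 72.4 °C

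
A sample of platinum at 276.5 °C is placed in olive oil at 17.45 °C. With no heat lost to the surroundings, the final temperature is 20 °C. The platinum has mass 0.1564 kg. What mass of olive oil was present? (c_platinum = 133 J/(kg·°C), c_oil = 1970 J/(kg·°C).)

Heat lost by the platinum = heat gained by the oil:
0.1564×133×(276.5 − 20) = m×1970×(20 − 17.45)
5023.5 m = 5335.5  ⇒  m ≈ 1.062 kg

m ≈ 1.06 kg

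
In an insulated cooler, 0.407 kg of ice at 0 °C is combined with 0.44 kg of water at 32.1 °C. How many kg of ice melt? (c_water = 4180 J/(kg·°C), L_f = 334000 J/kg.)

Heat available from the water dropping to 0 °C: 0.44×4180×32.1 = 59038 J.
To melt every bit of ice: 0.407×334000 = 135938 J.
Since 59038 < 135938 J, not all the ice melts; equilibrium is at 0 °C.
Mass melted = 59038/334000 ≈ 0.1768 kg.

m_melted ≈ 0.177 kg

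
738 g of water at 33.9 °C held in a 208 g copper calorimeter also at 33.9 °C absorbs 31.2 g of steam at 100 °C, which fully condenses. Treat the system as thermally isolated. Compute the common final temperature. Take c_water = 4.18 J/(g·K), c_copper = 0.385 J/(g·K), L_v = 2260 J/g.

Let T be the final temperature. ΣQ_i = 0:
latent heat released on condensation: 31.2×2260 = 70512; condensate cools 100→T: 31.2×4.18×(T − 100) = 130.42(T − 100); water warms: 738×4.18×(T − 33.9) = 3084.8(T − 33.9); cup: 80.08(T − 33.9)
3295.3 T = 70512 + 13042 + 107291 = 190844
T ≈ 57.91 °C (< 100 °C, so full condensation is consistent).

T_f ≈ 57.9 °C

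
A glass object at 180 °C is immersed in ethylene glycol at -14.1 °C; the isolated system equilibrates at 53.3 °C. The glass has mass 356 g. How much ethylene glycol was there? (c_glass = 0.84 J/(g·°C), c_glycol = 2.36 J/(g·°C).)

Setting the total heat transfer to zero:
356·0.84·(53.3 − 180) + m·2.36·(53.3 − (-14.1)) = 0
159.06 m = 37888
m = 37888/159.06 ≈ 238.2 g

m ≈ 238 g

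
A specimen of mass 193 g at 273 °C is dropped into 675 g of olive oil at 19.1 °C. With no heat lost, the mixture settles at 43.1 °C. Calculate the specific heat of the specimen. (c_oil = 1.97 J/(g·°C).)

m_s c (T_s − T_f) = m_oil c_oil (T_f − T_0):
193·c·(273 − 43.1) = 675·1.97·(43.1 − 19.1)
44371 c = 31914  ⇒  c ≈ 0.7193 J/(g·°C)

c ≈ 0.719 J/(g·°C)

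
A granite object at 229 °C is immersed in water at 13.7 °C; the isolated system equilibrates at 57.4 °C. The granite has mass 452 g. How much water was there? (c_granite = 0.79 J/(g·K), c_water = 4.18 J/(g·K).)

Heat lost by the granite = heat gained by the water:
452×0.79×(229 − 57.4) = m×4.18×(57.4 − 13.7)
182.67 m = 61275  ⇒  m ≈ 335.4 g

m ≈ 335 g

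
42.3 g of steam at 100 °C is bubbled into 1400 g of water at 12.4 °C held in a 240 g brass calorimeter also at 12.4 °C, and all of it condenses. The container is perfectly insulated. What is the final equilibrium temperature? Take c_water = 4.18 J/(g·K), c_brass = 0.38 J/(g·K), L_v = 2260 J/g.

T_f ≈ 30.6 °C

Heat gained plus heat lost sum to zero:
steam→water at 100 °C releases m L_v = 42.3×2260 = 95598
  condensed water 100 °C→T: 176.81(T − 100)
  water warms: 1400×4.18×(T − 12.4) = 5852(T − 12.4)
  cup: 91.2(T − 12.4)
6120 T = 95598 + 17681 + 73696 = 186975
T ≈ 30.55 °C, under the boiling point, so the assumption holds.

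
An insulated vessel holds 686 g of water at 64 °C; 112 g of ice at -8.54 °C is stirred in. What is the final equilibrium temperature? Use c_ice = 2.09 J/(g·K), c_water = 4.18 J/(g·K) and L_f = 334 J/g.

Setting the total heat transfer to zero:
warm ice to 0 °C: 112×2.09×(0 − (-8.54)) = 1999
  melt ice: 112×334 = 37408
  meltwater 0→T: 112×4.18×T = 468.16 T
  water cools: 686×4.18×(T − 64) = 2867.5(T − 64)
3335.6 T = 183519 − 39407 = 144112
T ≈ 43.20 °C. Since T > 0 °C, the all-ice-melts assumption holds.

T_f ≈ 43.2 °C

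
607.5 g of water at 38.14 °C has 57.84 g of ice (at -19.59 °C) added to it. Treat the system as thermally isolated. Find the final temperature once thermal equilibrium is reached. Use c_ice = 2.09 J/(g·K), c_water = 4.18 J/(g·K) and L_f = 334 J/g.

T_f ≈ 27.0 °C

Conservation of energy gives ΣQ = 0:
warm ice to 0 °C: 57.84·2.09·(0 − (-19.59)) = 2368.1
  latent heat to melt: 57.84·334 = 19319
  meltwater 0→T: 57.84·4.18·T = 241.77 T
  water cools: 607.5·4.18·(T − 38.14) = 2539.3(T − 38.14)
2781.1 T = 96851 − 21687 = 75164
T ≈ 27.03 °C (positive, so assuming full melt was valid).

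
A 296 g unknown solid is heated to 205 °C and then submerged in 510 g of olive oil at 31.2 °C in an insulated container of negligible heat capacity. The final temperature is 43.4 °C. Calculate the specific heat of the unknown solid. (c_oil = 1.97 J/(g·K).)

c ≈ 0.256 J/(g·K)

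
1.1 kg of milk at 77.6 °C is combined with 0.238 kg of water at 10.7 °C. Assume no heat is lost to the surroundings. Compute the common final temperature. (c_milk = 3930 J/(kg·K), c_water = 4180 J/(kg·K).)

T_f is the heat-capacity-weighted average of the initial temperatures:
T_f = (4323·77.6 + 994.84·10.7) / (4323 + 994.84)
    = 346110 / 5317.8 ≈ 65.08 °C

T_f ≈ 65.1 °C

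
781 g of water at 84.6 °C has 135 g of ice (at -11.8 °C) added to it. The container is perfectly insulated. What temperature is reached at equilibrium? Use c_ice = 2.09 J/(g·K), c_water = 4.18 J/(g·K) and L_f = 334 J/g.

T_f ≈ 59.5 °C

Net heat exchanged in the isolated system is zero:
warm ice to 0 °C: 135×2.09×(0 − (-11.8)) = 3329.4
  latent heat to melt: 135×334 = 45090
  warm the meltwater: 564.3 T
  water: 3264.6(T − 84.6)
3828.9 T = 276183 − 48419 = 227764
T ≈ 59.49 °C. Since T > 0 °C, the all-ice-melts assumption holds.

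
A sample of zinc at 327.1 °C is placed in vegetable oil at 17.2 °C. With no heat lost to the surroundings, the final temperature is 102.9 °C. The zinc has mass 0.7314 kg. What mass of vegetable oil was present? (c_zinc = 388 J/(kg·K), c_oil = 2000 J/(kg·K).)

Setting the total heat transfer to zero:
0.7314·388·(102.9 − 327.1) + m·2000·(102.9 − 17.2) = 0
171400 m = 63624
m = 63624/171400 ≈ 0.3712 kg

m ≈ 0.371 kg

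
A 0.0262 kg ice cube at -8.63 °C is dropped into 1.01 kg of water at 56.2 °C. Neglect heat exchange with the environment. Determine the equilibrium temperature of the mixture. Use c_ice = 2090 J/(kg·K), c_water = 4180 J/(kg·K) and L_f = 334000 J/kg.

Conservation of energy gives ΣQ = 0:
ice -8.63→0 °C: 0.0262·2090·8.63 = 472.56
  latent heat to melt: 0.0262·334000 = 8750.8
  meltwater 0→T: 0.0262·4180·T = 109.52 T
  water: 4221.8(T − 56.2)
4331.3 T = 237265 − 9223.4 = 228042
T ≈ 52.65 °C (positive, so assuming full melt was valid).

T_f ≈ 52.6 °C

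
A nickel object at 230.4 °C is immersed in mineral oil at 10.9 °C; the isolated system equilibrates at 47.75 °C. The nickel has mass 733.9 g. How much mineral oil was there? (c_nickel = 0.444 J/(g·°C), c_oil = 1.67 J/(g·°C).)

|Q_nickel| = |Q_oil|:
733.9×0.444×(230.4 − 47.75) = m×1.67×(47.75 − 10.9)
61.54 m = 59517  ⇒  m ≈ 967.1 g

m ≈ 967 g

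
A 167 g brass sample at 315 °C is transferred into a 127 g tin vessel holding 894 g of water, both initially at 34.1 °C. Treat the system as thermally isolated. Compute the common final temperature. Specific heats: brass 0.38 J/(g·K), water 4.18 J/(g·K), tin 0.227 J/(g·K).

T_f ≈ 38.8 °C

Setting the total heat transfer to zero:
167·0.38·(T − 315) + 894·4.18·(T − 34.1) + 127·0.227·(T − 34.1) = 0
63.46(T − 315) + 3736.9(T − 34.1) + 28.83(T − 34.1) = 0
(63.46 + 3736.9 + 28.83) T = 63.46·315 + 3736.9·34.1 + 28.83·34.1
T ≈ 38.76 °C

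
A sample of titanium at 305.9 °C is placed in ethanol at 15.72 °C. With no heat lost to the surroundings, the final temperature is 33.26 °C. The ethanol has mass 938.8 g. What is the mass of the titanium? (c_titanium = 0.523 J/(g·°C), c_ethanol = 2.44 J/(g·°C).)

m ≈ 282 g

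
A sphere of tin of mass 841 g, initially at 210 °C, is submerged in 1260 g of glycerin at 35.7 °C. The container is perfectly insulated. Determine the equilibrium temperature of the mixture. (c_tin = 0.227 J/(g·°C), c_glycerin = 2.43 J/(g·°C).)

T_f = Σ m_i c_i T_i / Σ m_i c_i:
T_f = (190.91×210 + 3061.8×35.7) / (190.91 + 3061.8)
    = 149397 / 3252.7 ≈ 45.93 °C

T_f ≈ 45.9 °C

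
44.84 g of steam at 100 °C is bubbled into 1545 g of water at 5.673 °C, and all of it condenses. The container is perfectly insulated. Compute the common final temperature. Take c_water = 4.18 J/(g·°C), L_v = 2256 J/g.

T_f ≈ 23.6 °C

Conservation of energy gives ΣQ = 0:
steam→water at 100 °C releases m L_v = 44.84·2256 = 101159
  condensed water 100 °C→T: 187.43(T − 100)
  original water: 6458.1(T − 5.673)
6645.5 T = 101159 + 18743 + 36637 = 156539
T ≈ 23.56 °C, under the boiling point, so the assumption holds.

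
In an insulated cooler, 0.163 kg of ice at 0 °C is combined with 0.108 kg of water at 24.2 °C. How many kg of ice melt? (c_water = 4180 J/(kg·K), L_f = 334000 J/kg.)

Cooling the water to 0 °C releases 0.108×4180×24.2 = 10925 J.
Fully melting the ice requires m_ice L_f = 0.163×334000 = 54442 J.
Since 10925 < 54442 J, not all the ice melts; equilibrium is at 0 °C.
m_melted×334000 = 10925  ⇒  m_melted ≈ 0.03271 kg.

m_melted ≈ 0.0327 kg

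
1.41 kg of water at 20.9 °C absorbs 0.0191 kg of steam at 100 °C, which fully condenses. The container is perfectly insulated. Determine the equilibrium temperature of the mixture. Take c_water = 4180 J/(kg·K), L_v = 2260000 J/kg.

T_f ≈ 29.2 °C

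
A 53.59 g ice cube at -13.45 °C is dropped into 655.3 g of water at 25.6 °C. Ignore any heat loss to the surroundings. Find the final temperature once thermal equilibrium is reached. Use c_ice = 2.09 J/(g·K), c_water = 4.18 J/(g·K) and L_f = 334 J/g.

T_f ≈ 17.1 °C

Energy balance with sensible and latent terms:
ice -13.45→0 °C: 53.59×2.09×13.45 = 1506.4
  melt ice: 53.59×334 = 17899
  warm the meltwater: 224.01 T
  water cools: 655.3×4.18×(T − 25.6) = 2739.2(T − 25.6)
2963.2 T = 70122 − 19406 = 50717
T ≈ 17.12 °C. Since T > 0 °C, the all-ice-melts assumption holds.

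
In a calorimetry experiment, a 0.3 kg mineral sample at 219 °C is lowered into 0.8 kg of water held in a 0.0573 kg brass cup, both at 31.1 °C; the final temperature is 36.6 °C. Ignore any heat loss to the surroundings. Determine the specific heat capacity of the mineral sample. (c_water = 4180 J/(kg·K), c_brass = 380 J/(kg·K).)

c ≈ 338 J/(kg·K)

Energy conservation, ΣQ = 0:
0.3×c×(36.6 − 219) + 0.8×4180×(36.6 − 31.1) + 0.0573×380×(36.6 − 31.1) = 0
-54.72 c = -18512
c = -18512/-54.72 ≈ 338.3 J/(kg·K)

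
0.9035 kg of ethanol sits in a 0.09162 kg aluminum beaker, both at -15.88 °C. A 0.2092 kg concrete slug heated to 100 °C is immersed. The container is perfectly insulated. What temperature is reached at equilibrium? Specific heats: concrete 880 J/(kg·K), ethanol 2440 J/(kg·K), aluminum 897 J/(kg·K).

T_f ≈ -7.2 °C

Taking heat into each body as positive, Σ m c ΔT = 0:
0.2092×880×(T − 100) + 0.9035×2440×(T − (-15.88)) + 0.09162×897×(T − (-15.88)) = 0
184.1(T − 100) + 2204.5(T − (-15.88)) + 82.18(T − (-15.88)) = 0
2470.8 T = -17904
T = -17904 / 2470.8 = -7.25 °C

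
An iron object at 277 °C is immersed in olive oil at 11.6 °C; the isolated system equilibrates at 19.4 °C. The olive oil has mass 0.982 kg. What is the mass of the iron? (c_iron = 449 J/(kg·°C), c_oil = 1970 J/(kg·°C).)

m ≈ 0.13 kg

Energy conservation, ΣQ = 0:
m·449·(19.4 − 277) + 0.982·1970·(19.4 − 11.6) = 0
-115662 m = -15089
m = -15089/-115662 ≈ 0.1305 kg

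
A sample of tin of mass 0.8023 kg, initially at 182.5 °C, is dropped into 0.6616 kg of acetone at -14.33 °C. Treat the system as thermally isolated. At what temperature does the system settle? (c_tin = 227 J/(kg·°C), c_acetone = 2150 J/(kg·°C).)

T_f ≈ 8.0 °C

Let T be the final temperature. ΣQ_i = 0:
0.8023×227×(T − 182.5) + 0.6616×2150×(T − (-14.33)) = 0
182.12(T − 182.5) + 1422.4(T − (-14.33)) = 0
1604.6 T = 12854
T ≈ 8.01 °C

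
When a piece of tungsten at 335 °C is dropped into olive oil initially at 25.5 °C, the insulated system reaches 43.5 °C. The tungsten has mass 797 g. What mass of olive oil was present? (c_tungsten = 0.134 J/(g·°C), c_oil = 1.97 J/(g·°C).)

|Q_tungsten| = |Q_oil|:
797·0.134·(335 − 43.5) = m·1.97·(43.5 − 25.5)
35.46 m = 31132  ⇒  m ≈ 877.9 g

m ≈ 878 g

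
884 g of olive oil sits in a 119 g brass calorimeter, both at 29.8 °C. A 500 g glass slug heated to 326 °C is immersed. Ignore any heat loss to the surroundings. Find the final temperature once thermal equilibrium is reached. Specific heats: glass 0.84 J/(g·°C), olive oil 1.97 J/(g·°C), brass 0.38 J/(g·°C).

Net heat exchanged in the isolated system is zero:
500·0.84·(T − 326) + 884·1.97·(T − 29.8) + 119·0.38·(T − 29.8) = 0
2206.7 T = 190164
T = 190164/2206.7 ≈ 86.18 °C

T_f ≈ 86.2 °C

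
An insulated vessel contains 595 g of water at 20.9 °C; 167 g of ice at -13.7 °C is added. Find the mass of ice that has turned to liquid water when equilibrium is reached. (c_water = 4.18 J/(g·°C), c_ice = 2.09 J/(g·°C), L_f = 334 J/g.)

Water can give up m c ΔT = 595·4.18·20.9 = 51980 J before reaching 0 °C.
Warming the ice to 0 °C takes 167·2.09·13.7 = 4781.7 J, leaving 47199 J for melting.
Fully melting the ice requires m_ice L_f = 167·334 = 55778 J.
47199 J < 55778 J, so only part of the ice melts and the system sits at 0 °C.
m_melt = 47199 / L_f = 141.3 g.

m_melted ≈ 141 g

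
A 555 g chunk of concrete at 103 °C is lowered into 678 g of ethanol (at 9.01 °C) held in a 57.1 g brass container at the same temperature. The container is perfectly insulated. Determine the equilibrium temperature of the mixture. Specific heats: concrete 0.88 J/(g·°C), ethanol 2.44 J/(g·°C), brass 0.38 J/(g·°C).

T_f ≈ 30.2 °C

Heat gained plus heat lost sum to zero:
555*0.88*(T − 103) + 678*2.44*(T − 9.01) + 57.1*0.38*(T − 9.01) = 0
488.4(T − 103) + 1654.3(T − 9.01) + 21.7(T − 9.01) = 0
2164.4 T = 65406
T = 65406/2164.4 ≈ 30.22 °C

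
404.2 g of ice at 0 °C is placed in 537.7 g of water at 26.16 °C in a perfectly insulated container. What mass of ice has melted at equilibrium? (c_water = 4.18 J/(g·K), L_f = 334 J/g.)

Cooling the water to 0 °C releases 537.7×4.18×26.16 = 58797 J.
Fully melting the ice requires m_ice L_f = 404.2×334 = 135003 J.
58797 J < 135003 J, so only part of the ice melts and the system sits at 0 °C.
m_melted×334 = 58797  ⇒  m_melted ≈ 176 g.

m_melted ≈ 176 g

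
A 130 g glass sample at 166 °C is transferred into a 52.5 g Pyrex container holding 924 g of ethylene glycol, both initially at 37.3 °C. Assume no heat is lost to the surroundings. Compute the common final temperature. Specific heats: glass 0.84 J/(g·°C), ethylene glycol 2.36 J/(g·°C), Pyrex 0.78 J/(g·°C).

Taking heat into each body as positive, Σ m c ΔT = 0:
130×0.84×(T − 166) + 924×2.36×(T − 37.3) + 52.5×0.78×(T − 37.3) = 0
109.2(T − 166) + 2180.6(T − 37.3) + 40.95(T − 37.3) = 0
2330.8 T = 100993
T = 100993 / 2330.8 = 43.3 °C

T_f ≈ 43.3 °C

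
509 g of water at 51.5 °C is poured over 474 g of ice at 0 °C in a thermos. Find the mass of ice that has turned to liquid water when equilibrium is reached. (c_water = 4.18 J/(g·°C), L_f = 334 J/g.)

m_melted ≈ 328 g

Heat available from the water dropping to 0 °C: 509×4.18×51.5 = 109572 J.
Fully melting the ice requires m_ice L_f = 474×334 = 158316 J.
That's not enough to melt it all — equilibrium is at 0 °C with ice remaining.
m_melt = 109572 / L_f = 328.1 g.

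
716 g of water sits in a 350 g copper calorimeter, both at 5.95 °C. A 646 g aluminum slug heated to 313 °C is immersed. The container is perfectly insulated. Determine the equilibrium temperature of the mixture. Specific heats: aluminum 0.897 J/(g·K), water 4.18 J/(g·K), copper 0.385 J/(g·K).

T_f ≈ 53.9 °C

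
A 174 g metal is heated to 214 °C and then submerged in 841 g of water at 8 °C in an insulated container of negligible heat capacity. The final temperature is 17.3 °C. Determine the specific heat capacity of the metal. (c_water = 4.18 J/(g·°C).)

c ≈ 0.955 J/(g·°C)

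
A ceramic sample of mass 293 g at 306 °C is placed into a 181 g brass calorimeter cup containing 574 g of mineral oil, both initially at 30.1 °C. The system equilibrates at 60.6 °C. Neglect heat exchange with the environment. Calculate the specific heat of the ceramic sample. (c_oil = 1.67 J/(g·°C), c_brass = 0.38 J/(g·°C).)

c ≈ 0.436 J/(g·°C)

Net heat exchanged in the isolated system is zero:
293×c×(60.6 − 306) + 574×1.67×(60.6 − 30.1) + 181×0.38×(60.6 − 30.1) = 0
-71902 c = -31334
c = -31334/-71902 ≈ 0.4358 J/(g·°C)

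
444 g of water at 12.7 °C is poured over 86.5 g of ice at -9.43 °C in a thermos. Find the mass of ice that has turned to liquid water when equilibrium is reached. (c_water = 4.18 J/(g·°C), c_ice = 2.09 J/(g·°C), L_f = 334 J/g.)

m_melted ≈ 65.5 g

Cooling the water to 0 °C releases 444·4.18·12.7 = 23570 J.
Warming the ice to 0 °C takes 86.5·2.09·9.43 = 1704.8 J, leaving 21865 J for melting.
Fully melting the ice requires m_ice L_f = 86.5·334 = 28891 J.
21865 J < 28891 J, so only part of the ice melts and the system sits at 0 °C.
Mass melted = 21865/334 ≈ 65.47 g.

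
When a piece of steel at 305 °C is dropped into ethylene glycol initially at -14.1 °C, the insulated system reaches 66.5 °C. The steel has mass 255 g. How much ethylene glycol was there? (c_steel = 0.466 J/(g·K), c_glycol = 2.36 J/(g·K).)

Taking heat into each body as positive, Σ m c ΔT = 0:
255×0.466×(66.5 − 305) + m×2.36×(66.5 − (-14.1)) = 0
190.22 m = 28341
m = 28341/190.22 ≈ 149 g

m ≈ 149 g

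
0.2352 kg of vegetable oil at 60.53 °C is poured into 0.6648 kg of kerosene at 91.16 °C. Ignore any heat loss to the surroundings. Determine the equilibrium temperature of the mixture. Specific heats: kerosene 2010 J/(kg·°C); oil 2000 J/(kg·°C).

Energy conservation, ΣQ = 0:
0.6648×2010×(T − 91.16) + 0.2352×2000×(T − 60.53) = 0
1336.2(T − 91.16) + 470.4(T − 60.53) = 0
1806.6 T = 150286
T ≈ 83.18 °C

T_f ≈ 83.2 °C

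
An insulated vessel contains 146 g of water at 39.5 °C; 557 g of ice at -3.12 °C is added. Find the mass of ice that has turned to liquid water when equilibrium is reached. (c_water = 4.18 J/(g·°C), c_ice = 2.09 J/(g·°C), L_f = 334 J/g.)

Cooling the water to 0 °C releases 146·4.18·39.5 = 24106 J.
Of that, 557·2.09·3.12 = 3632.1 J goes to bring the ice to 0 °C, leaving 20474 J.
Fully melting the ice requires m_ice L_f = 557·334 = 186038 J.
20474 J < 186038 J, so only part of the ice melts and the system sits at 0 °C.
Mass melted = 20474/334 ≈ 61.3 g.

m_melted ≈ 61.3 g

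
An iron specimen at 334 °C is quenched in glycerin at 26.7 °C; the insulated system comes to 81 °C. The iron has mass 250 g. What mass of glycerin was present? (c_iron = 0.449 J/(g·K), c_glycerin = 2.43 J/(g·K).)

Conservation of energy gives ΣQ = 0:
250·0.449·(81 − 334) + m·2.43·(81 − 26.7) = 0
131.95 m = 28399
m = 28399/131.95 ≈ 215.2 g

m ≈ 215 g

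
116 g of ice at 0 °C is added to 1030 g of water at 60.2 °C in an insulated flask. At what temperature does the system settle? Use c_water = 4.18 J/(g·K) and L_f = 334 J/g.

Let T be the final temperature. ΣQ_i = 0:
latent heat to melt: 116·334 = 38744
  warm the meltwater: 484.88 T
  water cools: 1030·4.18·(T − 60.2) = 4305.4(T − 60.2)
4790.3 T = 259185 − 38744 = 220441
T ≈ 46.02 °C. Since T > 0 °C, the all-ice-melts assumption holds.

T_f ≈ 46.0 °C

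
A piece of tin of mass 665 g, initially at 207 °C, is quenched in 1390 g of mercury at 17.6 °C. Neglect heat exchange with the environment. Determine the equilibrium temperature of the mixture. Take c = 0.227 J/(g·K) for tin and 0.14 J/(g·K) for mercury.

T_f ≈ 100.3 °C

Net heat exchanged in the isolated system is zero:
665·0.227·(T − 207) + 1390·0.14·(T − 17.6) = 0
150.96(T − 207) + 194.6(T − 17.6) = 0
345.56 T = 34673
T = 34673 / 345.56 = 100 °C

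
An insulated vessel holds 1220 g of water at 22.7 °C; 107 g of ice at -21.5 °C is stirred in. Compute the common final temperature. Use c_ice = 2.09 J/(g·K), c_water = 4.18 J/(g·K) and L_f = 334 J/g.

T_f ≈ 13.6 °C

Energy conservation, ΣQ = 0:
ice -21.5→0 °C: 107·2.09·21.5 = 4808
  fusion: m_ice L_f = 107·334 = 35738
  meltwater 0→T: 107·4.18·T = 447.26 T
  water: 5099.6(T − 22.7)
5546.9 T = 115761 − 40546 = 75215
T ≈ 13.56 °C — above 0 °C, consistent with complete melting.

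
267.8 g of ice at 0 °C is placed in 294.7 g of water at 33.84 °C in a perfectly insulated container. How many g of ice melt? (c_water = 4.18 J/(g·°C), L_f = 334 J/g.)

m_melted ≈ 125 g

Cooling the water to 0 °C releases 294.7·4.18·33.84 = 41686 J.
Melting all 267.8 g of ice would need 267.8·334 = 89445 J.
Since 41686 < 89445 J, not all the ice melts; equilibrium is at 0 °C.
m_melt = 41686 / L_f = 124.8 g.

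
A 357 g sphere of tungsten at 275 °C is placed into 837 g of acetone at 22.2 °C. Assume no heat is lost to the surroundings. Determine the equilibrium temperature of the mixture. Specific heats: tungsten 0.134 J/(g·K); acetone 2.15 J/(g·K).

T_f ≈ 28.7 °C

T_f is the heat-capacity-weighted average of the initial temperatures:
T_f = (47.84·275 + 1799.5·22.2) / (47.84 + 1799.5)
    = 53105 / 1847.4 ≈ 28.75 °C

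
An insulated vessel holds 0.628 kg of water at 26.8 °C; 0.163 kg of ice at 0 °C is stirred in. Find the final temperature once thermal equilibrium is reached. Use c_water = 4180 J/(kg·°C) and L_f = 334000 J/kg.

Heat gained plus heat lost sum to zero:
latent heat to melt: 0.163×334000 = 54442; warm the meltwater: 681.34 T; water: 2625(T − 26.8)
3306.4 T = 70351 − 54442 = 15909
T ≈ 4.81 °C — above 0 °C, consistent with complete melting.

T_f ≈ 4.8 °C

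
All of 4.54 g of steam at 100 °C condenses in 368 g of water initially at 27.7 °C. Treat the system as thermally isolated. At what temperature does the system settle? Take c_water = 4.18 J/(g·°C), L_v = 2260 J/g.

Net heat exchanged in the isolated system is zero:
steam→water at 100 °C releases m L_v = 4.54×2260 = 10260; condensed water 100 °C→T: 18.98(T − 100); water warms: 368×4.18×(T − 27.7) = 1538.2(T − 27.7)
1557.2 T = 10260 + 1897.7 + 42609 = 54767
T ≈ 35.17 °C, under the boiling point, so the assumption holds.

T_f ≈ 35.2 °C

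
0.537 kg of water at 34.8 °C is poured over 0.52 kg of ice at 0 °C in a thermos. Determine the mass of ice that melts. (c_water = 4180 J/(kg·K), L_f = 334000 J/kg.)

Cooling the water to 0 °C releases 0.537·4180·34.8 = 78114 J.
Fully melting the ice requires m_ice L_f = 0.52·334000 = 173680 J.
78114 J < 173680 J, so only part of the ice melts and the system sits at 0 °C.
m_melt = 78114 / L_f = 0.2339 kg.

m_melted ≈ 0.234 kg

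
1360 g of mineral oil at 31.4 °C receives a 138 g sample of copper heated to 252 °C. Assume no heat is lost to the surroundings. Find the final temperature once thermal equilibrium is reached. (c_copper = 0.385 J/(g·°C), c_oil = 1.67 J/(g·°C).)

T_f ≈ 36.4 °C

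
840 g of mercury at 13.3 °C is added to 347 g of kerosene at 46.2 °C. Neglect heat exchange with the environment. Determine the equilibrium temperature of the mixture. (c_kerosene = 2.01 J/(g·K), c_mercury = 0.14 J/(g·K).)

Setting the total heat transfer to zero:
347·2.01·(T − 46.2) + 840·0.14·(T − 13.3) = 0
697.47(T − 46.2) + 117.6(T − 13.3) = 0
815.07 T = 33787
T = 33787/815.07 ≈ 41.45 °C

T_f ≈ 41.5 °C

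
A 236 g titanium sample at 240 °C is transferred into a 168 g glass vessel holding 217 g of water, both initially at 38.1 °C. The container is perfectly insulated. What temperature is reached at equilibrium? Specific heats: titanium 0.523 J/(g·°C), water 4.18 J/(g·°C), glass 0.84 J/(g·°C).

T_f ≈ 59.4 °C

Heat gained plus heat lost sum to zero:
236*0.523*(T − 240) + 217*4.18*(T − 38.1) + 168*0.84*(T − 38.1) = 0
123.43(T − 240) + 907.06(T − 38.1) + 141.12(T − 38.1) = 0
(123.43 + 907.06 + 141.12) T = 123.43*240 + 907.06*38.1 + 141.12*38.1
T = 69558/1171.6 ≈ 59.37 °C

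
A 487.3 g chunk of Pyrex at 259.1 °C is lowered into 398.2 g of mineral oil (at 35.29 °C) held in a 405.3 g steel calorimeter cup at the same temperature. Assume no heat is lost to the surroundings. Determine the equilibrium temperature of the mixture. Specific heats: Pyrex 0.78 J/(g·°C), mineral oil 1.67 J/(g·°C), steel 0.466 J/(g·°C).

T_f ≈ 104.2 °C

Net heat exchanged in the isolated system is zero:
487.3×0.78×(T − 259.1) + 398.2×1.67×(T − 35.29) + 405.3×0.466×(T − 35.29) = 0
380.09(T − 259.1) + 664.99(T − 35.29) + 188.87(T − 35.29) = 0
1234 T = 128615
T ≈ 104.23 °C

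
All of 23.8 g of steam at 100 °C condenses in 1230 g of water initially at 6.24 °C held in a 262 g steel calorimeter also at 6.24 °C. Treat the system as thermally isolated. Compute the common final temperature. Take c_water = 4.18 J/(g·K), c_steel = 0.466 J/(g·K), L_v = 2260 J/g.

T_f ≈ 18.0 °C

Taking heat into each body as positive, Σ m c ΔT = 0:
condense steam: −23.8×2260 = −53788; condensate cools 100→T: 23.8×4.18×(T − 100) = 99.48(T − 100); water warms: 1230×4.18×(T − 6.24) = 5141.4(T − 6.24); steel cup: 262×0.466×(T − 6.24) = 122.09(T − 6.24)
5363 T = 53788 + 9948.4 + 32844 = 96581
T ≈ 18.01 °C, under the boiling point, so the assumption holds.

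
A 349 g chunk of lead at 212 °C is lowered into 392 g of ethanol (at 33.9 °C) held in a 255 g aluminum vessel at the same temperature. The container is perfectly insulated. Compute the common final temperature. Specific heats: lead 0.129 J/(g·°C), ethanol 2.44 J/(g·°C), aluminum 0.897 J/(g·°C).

T_f ≈ 40.4 °C

Energy conservation, ΣQ = 0:
349*0.129*(T − 212) + 392*2.44*(T − 33.9) + 255*0.897*(T − 33.9) = 0
1230.2 T = 49723
T ≈ 40.42 °C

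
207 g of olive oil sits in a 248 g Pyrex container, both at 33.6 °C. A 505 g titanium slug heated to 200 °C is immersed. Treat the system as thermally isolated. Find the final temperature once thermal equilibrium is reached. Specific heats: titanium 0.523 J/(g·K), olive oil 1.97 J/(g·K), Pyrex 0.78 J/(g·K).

T_f ≈ 84.4 °C

Energy conservation, ΣQ = 0:
505×0.523×(T − 200) + 207×1.97×(T − 33.6) + 248×0.78×(T − 33.6) = 0
264.12(T − 200) + 407.79(T − 33.6) + 193.44(T − 33.6) = 0
865.35 T = 73024
T ≈ 84.39 °C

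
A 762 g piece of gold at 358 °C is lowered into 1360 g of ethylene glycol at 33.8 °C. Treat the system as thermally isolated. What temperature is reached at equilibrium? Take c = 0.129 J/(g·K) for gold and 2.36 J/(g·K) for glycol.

Let T be the final temperature. ΣQ_i = 0:
762×0.129×(T − 358) + 1360×2.36×(T − 33.8) = 0
(98.3 + 3209.6) T = 98.3×358 + 3209.6×33.8
T = 143675/3307.9 ≈ 43.43 °C

T_f ≈ 43.4 °C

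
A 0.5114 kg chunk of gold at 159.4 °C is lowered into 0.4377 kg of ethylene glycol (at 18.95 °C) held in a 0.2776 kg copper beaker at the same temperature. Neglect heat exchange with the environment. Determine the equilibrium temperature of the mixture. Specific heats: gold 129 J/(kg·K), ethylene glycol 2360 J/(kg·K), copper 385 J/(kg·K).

Taking heat into each body as positive, Σ m c ΔT = 0:
0.5114·129·(T − 159.4) + 0.4377·2360·(T − 18.95) + 0.2776·385·(T − 18.95) = 0
65.97(T − 159.4) + 1033(T − 18.95) + 106.88(T − 18.95) = 0
1205.8 T = 32116
T = 32116/1205.8 ≈ 26.63 °C

T_f ≈ 26.6 °C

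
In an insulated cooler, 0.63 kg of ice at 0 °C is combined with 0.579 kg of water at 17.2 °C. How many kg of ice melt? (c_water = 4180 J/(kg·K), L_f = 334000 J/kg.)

m_melted ≈ 0.125 kg

Heat available from the water dropping to 0 °C: 0.579×4180×17.2 = 41628 J.
Melting all 0.63 kg of ice would need 0.63×334000 = 210420 J.
That's not enough to melt it all — equilibrium is at 0 °C with ice remaining.
m_melt = 41628 / L_f = 0.1246 kg.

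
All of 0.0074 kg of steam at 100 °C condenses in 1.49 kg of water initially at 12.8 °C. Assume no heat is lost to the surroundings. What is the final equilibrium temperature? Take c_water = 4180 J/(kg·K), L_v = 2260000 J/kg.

Net heat exchanged in the isolated system is zero:
condense steam: −0.0074·2260000 = −16724; condensate cools 100→T: 0.0074·4180·(T − 100) = 30.93(T − 100); original water: 6228.2(T − 12.8)
6259.1 T = 16724 + 3093.2 + 79721 = 99538
T ≈ 15.90 °C (< 100 °C, so full condensation is consistent).

T_f ≈ 15.9 °C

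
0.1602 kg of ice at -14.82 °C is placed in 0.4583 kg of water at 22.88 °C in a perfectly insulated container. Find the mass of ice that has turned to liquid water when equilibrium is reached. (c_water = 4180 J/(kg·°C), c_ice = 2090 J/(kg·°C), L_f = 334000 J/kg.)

Heat available from the water dropping to 0 °C: 0.4583·4180·22.88 = 43831 J.
Of that, 0.1602·2090·14.82 = 4962 J goes to bring the ice to 0 °C, leaving 38869 J.
Fully melting the ice requires m_ice L_f = 0.1602·334000 = 53507 J.
38869 J < 53507 J, so only part of the ice melts and the system sits at 0 °C.
Mass melted = 38869/334000 ≈ 0.1164 kg.

m_melted ≈ 0.116 kg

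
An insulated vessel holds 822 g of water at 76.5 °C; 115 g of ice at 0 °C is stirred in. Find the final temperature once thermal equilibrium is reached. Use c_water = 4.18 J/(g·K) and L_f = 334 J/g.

T_f ≈ 57.3 °C

Sum of m c ΔT and latent-heat terms is zero:
fusion: m_ice L_f = 115×334 = 38410
  meltwater 0→T: 115×4.18×T = 480.7 T
  water cools: 822×4.18×(T − 76.5) = 3436(T − 76.5)
3916.7 T = 262851 − 38410 = 224441
T ≈ 57.30 °C — above 0 °C, consistent with complete melting.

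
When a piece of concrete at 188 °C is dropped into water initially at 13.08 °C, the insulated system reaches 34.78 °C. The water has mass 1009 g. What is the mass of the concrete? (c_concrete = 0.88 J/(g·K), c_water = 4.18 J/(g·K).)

m ≈ 679 g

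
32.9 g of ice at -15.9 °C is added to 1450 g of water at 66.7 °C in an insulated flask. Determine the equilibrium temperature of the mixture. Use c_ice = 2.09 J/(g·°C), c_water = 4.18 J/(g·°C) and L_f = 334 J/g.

Energy conservation, ΣQ = 0:
ice -15.9→0 °C: 32.9·2.09·15.9 = 1093.3; latent heat to melt: 32.9·334 = 10989; meltwater 0→T: 32.9·4.18·T = 137.52 T; water: 6061(T − 66.7)
6198.5 T = 404269 − 12082 = 392187
T ≈ 63.27 °C (positive, so assuming full melt was valid).

T_f ≈ 63.3 °C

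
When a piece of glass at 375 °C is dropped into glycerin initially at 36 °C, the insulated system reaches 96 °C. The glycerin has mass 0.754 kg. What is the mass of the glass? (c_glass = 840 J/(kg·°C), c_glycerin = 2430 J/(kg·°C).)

Heat gained plus heat lost sum to zero:
m×840×(96 − 375) + 0.754×2430×(96 − 36) = 0
-234360 m = -109933
m = -109933/-234360 ≈ 0.4691 kg

m ≈ 0.469 kg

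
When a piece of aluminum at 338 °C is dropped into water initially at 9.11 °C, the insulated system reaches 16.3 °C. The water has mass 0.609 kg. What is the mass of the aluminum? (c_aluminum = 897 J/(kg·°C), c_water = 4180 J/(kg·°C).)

Conservation of energy gives ΣQ = 0:
m·897·(16.3 − 338) + 0.609·4180·(16.3 − 9.11) = 0
-288565 m = -18303
m = -18303/-288565 ≈ 0.06343 kg

m ≈ 0.0634 kg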